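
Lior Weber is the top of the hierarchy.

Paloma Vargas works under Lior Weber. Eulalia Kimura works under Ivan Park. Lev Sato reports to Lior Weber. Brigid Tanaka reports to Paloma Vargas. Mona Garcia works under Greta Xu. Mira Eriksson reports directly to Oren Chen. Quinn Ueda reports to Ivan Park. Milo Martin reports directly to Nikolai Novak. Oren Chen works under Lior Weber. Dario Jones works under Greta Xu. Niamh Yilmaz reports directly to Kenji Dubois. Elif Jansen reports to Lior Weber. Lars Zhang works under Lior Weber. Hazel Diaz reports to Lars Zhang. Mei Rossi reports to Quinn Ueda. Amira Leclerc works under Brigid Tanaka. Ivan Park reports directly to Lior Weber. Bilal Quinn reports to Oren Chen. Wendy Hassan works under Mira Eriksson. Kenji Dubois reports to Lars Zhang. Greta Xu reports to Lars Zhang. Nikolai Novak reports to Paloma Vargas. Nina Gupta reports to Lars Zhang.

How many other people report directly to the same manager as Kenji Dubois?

3

Kenji Dubois reports to Lars Zhang. Lars Zhang's other direct reports are Greta Xu, Hazel Diaz, Nina Gupta — 3 peers.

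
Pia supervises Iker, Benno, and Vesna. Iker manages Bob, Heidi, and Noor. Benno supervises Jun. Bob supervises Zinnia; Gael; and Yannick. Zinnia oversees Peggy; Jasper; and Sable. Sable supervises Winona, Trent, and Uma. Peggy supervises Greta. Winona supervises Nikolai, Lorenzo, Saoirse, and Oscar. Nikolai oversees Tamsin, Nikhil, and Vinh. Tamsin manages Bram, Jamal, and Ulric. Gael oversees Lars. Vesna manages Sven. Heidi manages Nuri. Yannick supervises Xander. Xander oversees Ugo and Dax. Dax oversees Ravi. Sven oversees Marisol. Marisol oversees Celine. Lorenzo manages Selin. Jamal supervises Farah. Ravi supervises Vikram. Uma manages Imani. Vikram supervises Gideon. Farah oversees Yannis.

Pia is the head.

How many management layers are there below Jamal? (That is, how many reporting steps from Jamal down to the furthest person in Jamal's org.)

The longest chain under Jamal runs Jamal → Farah → Yannis, which is 2 levels below Jamal.

2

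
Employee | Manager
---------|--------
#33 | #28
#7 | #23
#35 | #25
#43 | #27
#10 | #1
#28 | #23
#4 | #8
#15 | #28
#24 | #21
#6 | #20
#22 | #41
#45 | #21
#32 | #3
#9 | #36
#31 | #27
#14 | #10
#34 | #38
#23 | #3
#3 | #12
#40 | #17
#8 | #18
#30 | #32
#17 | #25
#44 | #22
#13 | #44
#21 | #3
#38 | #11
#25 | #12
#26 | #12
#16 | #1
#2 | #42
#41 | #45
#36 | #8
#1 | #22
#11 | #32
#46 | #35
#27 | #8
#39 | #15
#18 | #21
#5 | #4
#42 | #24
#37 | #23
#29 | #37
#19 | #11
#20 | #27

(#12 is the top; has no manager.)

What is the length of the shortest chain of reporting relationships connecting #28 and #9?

#28 is 2 levels below #3, and #9 is 5 levels below #3 (their lowest common manager). The shortest path runs up from #28 to #3 and back down to #9: 2 + 5 = 7 links.

7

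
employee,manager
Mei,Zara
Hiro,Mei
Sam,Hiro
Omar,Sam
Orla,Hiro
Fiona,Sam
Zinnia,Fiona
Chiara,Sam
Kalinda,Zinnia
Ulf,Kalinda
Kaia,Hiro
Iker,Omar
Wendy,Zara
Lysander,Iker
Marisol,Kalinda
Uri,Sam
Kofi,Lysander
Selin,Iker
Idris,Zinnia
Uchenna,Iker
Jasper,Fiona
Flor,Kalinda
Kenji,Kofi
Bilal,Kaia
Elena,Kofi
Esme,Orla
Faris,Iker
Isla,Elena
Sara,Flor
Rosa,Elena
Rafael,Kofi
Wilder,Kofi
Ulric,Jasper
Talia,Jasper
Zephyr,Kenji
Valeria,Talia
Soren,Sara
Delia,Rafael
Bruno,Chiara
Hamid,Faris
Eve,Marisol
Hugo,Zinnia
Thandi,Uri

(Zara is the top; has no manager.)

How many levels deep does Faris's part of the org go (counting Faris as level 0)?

The longest chain under Faris runs Faris → Hamid, which is 1 level below Faris.

1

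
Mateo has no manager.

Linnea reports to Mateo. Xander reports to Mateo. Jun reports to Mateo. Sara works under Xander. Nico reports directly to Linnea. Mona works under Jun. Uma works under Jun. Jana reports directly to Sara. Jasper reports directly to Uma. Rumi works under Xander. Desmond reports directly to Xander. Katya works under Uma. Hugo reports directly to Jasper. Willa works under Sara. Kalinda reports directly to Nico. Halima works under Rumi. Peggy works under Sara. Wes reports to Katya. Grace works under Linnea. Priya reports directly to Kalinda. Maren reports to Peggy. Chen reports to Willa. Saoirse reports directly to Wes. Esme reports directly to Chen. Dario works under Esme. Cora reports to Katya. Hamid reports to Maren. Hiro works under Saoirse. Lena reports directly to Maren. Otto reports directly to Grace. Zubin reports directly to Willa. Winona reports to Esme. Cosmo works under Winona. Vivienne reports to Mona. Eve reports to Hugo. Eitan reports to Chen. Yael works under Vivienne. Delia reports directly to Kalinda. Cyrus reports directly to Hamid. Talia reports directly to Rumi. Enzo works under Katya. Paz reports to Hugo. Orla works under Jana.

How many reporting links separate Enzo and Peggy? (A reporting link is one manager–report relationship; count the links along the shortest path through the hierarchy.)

Enzo is 4 levels below Mateo, and Peggy is 3 levels below Mateo (their lowest common manager). The shortest path runs up from Enzo to Mateo and back down to Peggy: 4 + 3 = 7 links.

7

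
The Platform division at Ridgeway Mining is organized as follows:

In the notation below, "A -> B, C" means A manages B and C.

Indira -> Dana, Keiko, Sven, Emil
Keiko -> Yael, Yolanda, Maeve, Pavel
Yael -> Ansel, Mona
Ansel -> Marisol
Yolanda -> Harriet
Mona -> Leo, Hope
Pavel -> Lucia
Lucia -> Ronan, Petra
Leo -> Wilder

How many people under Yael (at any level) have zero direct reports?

The people in Yael's organization with no one reporting to them are Hope, Wilder, Marisol. That is 3.

3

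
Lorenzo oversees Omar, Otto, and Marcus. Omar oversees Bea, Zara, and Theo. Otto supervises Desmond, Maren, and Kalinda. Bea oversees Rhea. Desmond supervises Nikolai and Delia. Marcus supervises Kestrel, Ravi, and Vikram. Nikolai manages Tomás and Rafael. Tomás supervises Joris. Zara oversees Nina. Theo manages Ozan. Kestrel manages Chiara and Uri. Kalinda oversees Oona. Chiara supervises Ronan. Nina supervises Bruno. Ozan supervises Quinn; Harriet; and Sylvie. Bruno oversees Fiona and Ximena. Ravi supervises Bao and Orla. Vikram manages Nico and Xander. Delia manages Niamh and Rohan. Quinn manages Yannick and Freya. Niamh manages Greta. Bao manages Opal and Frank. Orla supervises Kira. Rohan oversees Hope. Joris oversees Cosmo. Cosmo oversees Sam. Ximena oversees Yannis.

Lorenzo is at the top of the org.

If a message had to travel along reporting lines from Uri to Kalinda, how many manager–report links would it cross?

Uri is 3 levels below Lorenzo, and Kalinda is 2 levels below Lorenzo (their lowest common manager). The shortest path runs up from Uri to Lorenzo and back down to Kalinda: 3 + 2 = 5 links.

5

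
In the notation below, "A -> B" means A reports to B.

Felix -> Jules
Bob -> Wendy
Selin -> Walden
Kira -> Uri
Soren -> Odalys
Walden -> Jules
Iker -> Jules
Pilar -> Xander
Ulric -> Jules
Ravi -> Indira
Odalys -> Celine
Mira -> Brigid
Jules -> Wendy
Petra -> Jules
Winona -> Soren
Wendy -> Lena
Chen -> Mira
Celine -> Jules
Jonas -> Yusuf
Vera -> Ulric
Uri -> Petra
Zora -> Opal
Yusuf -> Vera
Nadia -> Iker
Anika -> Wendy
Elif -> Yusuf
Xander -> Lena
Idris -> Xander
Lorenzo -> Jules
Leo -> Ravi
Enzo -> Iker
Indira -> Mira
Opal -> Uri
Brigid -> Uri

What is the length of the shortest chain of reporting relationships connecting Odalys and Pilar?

6

Odalys is 4 levels below Lena, and Pilar is 2 levels below Lena (their lowest common manager). The shortest path runs up from Odalys to Lena and back down to Pilar: 4 + 2 = 6 links.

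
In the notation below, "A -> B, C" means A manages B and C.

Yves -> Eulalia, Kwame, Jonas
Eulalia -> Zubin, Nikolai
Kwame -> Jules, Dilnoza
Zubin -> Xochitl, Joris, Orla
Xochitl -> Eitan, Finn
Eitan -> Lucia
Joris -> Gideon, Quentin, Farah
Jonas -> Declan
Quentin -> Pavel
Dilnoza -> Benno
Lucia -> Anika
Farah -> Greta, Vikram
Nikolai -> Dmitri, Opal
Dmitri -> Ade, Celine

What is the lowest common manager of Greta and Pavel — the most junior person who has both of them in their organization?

Greta's chain of managers is Farah, Joris, Zubin, Eulalia, Yves. Pavel's chain of managers is Quentin, Joris, Zubin, Eulalia, Yves. The first manager that appears in both chains is Joris.

Joris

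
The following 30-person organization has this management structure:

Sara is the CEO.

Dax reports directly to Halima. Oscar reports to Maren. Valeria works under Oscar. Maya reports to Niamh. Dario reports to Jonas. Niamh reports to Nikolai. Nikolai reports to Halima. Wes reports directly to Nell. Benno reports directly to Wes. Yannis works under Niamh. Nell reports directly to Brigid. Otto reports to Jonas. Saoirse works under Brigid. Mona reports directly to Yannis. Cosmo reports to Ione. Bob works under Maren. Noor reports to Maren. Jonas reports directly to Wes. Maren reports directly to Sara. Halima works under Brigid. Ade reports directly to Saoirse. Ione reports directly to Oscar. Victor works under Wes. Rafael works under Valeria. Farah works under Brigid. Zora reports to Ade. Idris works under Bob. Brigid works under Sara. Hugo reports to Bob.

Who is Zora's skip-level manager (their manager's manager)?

Zora reports to Ade, and Ade reports to Saoirse. So Zora's skip-level manager is Saoirse.

Saoirse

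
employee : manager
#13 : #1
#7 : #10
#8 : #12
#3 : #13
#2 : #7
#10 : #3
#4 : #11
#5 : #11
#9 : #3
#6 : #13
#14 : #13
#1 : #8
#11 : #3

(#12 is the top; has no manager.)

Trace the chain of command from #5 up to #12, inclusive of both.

#5 -> #11 -> #3 -> #13 -> #1 -> #8 -> #12

#5 reports to #11. #11 reports to #3. #3 reports to #13. #13 reports to #1. #1 reports to #8. #8 reports to #12. #12 is at the top.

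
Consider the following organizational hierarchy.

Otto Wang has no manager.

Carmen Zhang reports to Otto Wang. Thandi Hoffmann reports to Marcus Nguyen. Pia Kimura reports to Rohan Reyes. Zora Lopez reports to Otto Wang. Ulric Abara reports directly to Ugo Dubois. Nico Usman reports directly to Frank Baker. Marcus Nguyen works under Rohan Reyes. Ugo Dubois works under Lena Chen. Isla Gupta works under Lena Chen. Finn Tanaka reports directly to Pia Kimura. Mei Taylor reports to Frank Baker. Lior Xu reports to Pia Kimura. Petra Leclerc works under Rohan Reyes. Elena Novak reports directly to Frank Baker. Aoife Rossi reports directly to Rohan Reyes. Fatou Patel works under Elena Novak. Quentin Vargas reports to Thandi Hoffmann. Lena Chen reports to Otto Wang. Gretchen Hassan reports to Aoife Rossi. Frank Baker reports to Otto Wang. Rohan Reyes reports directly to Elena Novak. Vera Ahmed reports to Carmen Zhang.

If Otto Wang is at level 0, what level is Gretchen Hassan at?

Chain from Gretchen Hassan up to Otto Wang: Gretchen Hassan → Aoife Rossi → Rohan Reyes → Elena Novak → Frank Baker → Otto Wang. That is 5 steps up, so Gretchen Hassan is 5 levels below Otto Wang.

5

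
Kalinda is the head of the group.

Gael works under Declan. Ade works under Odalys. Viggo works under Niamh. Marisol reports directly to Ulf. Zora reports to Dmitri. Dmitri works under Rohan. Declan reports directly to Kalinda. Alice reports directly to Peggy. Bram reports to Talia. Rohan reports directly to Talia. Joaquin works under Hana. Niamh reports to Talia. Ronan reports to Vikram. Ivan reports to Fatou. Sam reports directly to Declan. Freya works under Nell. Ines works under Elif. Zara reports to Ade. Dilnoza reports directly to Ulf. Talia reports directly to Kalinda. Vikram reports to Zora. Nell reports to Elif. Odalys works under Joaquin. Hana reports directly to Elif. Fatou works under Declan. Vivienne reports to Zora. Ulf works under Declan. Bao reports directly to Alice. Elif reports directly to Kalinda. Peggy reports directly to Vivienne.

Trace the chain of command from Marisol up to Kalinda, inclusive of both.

Marisol -> Ulf -> Declan -> Kalinda

Marisol reports to Ulf. Ulf reports to Declan. Declan reports to Kalinda. Kalinda is at the top.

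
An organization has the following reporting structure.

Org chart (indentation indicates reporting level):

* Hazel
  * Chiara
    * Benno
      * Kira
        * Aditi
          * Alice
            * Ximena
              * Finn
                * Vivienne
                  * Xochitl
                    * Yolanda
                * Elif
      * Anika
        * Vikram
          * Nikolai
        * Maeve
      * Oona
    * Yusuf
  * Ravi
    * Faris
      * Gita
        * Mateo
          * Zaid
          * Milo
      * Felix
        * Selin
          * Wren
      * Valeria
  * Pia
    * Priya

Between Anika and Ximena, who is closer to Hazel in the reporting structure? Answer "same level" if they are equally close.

Anika

Anika is 3 levels below Hazel; Ximena is 6. Anika is higher.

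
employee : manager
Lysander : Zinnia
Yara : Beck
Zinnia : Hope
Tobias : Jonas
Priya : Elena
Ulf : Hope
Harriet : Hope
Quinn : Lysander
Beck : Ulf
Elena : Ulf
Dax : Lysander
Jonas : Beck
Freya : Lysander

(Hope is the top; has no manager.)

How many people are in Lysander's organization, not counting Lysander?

3

Lysander directly manages Freya, Quinn, Dax. Freya has no reports. Quinn has no reports. Dax has no reports. So Lysander's organization is 3 direct reports plus everyone under them: 1 + 1 + 1 = 3.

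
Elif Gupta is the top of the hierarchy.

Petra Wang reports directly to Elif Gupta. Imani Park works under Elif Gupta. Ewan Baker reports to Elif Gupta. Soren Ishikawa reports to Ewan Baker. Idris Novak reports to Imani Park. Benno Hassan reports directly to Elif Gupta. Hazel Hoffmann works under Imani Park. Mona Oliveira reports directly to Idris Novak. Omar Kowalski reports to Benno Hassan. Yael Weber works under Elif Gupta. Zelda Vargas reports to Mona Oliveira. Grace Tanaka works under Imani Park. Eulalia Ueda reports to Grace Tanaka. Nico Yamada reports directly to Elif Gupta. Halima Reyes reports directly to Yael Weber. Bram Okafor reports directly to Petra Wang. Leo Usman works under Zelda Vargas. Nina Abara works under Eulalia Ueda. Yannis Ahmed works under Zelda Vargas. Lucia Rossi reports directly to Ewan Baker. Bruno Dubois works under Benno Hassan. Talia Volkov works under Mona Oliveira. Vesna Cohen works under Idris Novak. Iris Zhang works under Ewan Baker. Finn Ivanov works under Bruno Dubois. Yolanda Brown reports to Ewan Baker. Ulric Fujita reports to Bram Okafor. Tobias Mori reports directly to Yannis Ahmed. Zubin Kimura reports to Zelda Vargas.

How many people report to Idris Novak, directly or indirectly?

8

Idris Novak directly manages Mona Oliveira, Vesna Cohen. Under Mona Oliveira: Talia Volkov, Zelda Vargas, Zubin Kimura, Yannis Ahmed, Tobias Mori, Leo Usman (6). Vesna Cohen has no reports. So Idris Novak's organization is 2 direct reports plus everyone under them: 7 + 1 = 8.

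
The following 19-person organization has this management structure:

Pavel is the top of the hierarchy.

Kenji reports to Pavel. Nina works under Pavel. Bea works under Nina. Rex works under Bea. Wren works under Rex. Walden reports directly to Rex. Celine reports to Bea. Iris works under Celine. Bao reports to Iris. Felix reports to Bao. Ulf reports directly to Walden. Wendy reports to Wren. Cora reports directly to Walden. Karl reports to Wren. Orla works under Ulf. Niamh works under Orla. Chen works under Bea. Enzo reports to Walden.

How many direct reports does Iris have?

1

Iris directly manages Bao. That is 1 direct report.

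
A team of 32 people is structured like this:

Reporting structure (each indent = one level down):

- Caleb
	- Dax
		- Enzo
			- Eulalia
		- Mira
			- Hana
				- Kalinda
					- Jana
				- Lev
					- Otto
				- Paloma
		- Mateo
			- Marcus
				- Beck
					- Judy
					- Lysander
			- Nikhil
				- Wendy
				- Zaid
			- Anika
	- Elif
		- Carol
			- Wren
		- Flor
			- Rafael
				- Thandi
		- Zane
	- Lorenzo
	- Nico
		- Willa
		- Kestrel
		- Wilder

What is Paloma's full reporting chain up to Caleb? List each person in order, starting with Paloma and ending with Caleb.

Paloma -> Hana -> Mira -> Dax -> Caleb

Paloma reports to Hana. Hana reports to Mira. Mira reports to Dax. Dax reports to Caleb. Caleb is at the top.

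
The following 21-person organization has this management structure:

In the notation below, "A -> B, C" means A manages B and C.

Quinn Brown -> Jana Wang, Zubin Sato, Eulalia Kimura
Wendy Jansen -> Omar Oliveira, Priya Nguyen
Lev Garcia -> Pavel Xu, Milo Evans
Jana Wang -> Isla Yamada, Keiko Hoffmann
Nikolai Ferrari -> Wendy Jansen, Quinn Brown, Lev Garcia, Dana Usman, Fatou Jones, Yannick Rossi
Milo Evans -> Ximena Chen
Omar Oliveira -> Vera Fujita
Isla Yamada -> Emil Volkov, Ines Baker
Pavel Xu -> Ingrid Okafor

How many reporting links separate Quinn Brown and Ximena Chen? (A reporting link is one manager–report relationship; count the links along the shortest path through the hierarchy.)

Quinn Brown is 1 level below Nikolai Ferrari, and Ximena Chen is 3 levels below Nikolai Ferrari (their lowest common manager). The shortest path runs up from Quinn Brown to Nikolai Ferrari and back down to Ximena Chen: 1 + 3 = 4 links.

4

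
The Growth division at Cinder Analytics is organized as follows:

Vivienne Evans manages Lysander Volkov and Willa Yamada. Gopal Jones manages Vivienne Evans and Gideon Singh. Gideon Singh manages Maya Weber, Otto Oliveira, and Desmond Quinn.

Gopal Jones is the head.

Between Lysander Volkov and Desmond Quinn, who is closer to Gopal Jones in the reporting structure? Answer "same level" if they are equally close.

Both Lysander Volkov and Desmond Quinn are 2 levels below Gopal Jones.

same level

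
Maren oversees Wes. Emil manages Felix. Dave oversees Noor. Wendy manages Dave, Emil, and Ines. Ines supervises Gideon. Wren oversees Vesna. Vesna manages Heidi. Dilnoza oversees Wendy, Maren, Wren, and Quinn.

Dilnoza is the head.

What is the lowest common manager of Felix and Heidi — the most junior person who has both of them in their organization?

Felix's chain of managers is Emil, Wendy, Dilnoza. Heidi's chain of managers is Vesna, Wren, Dilnoza. The first manager that appears in both chains is Dilnoza.

Dilnoza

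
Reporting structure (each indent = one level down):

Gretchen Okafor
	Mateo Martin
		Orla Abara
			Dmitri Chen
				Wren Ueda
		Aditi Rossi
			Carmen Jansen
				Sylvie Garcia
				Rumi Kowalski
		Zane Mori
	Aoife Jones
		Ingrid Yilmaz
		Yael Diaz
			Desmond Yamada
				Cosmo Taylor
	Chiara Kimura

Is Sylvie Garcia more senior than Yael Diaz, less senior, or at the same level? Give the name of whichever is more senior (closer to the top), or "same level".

Sylvie Garcia is 4 levels below Gretchen Okafor; Yael Diaz is 2. Yael Diaz is higher.

Yael Diaz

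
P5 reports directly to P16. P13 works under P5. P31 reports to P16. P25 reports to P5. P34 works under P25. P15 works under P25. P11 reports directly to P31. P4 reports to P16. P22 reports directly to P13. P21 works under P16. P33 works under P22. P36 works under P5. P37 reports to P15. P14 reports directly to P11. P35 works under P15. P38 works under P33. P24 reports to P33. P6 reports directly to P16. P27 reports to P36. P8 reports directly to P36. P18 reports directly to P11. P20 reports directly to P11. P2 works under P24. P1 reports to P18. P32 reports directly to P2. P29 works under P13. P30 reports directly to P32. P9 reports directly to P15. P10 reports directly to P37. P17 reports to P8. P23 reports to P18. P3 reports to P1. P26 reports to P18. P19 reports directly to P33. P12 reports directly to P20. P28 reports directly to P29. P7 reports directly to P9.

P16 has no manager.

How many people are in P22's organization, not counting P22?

P22 directly manages P33. Under P33: P19, P24, P2, P32, P30, P38 (6). That's 7 in total.

7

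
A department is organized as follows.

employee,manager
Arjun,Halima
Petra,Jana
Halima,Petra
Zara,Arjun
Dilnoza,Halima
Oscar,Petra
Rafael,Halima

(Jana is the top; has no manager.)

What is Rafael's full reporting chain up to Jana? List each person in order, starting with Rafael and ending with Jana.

Rafael reports to Halima. Halima reports to Petra. Petra reports to Jana. Jana is at the top.

Rafael -> Halima -> Petra -> Jana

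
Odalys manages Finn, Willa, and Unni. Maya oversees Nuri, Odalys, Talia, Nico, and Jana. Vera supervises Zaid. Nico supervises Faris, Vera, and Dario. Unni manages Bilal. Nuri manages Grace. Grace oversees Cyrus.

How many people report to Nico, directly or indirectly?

Nico directly manages Vera, Faris, Dario. Under Vera: Zaid (1). Faris has no reports. Dario has no reports. So Nico's organization is 3 direct reports plus everyone under them: 2 + 1 + 1 = 4.

4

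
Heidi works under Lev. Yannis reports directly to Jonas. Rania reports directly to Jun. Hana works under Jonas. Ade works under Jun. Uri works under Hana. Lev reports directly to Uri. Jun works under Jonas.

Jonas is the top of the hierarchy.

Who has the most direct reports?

Direct-report counts: Jonas has 3; Jun has 2; Hana has 1; Uri has 1; Lev has 1. The largest is 3, held by Jonas.

Jonas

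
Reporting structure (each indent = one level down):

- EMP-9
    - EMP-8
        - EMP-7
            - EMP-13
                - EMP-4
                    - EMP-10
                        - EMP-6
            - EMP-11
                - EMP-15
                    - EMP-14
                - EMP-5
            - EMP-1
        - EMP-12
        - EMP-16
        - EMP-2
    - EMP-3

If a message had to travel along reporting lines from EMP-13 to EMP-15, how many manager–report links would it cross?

EMP-13 is 1 level below EMP-7, and EMP-15 is 2 levels below EMP-7 (their lowest common manager). The shortest path runs up from EMP-13 to EMP-7 and back down to EMP-15: 1 + 2 = 3 links.

3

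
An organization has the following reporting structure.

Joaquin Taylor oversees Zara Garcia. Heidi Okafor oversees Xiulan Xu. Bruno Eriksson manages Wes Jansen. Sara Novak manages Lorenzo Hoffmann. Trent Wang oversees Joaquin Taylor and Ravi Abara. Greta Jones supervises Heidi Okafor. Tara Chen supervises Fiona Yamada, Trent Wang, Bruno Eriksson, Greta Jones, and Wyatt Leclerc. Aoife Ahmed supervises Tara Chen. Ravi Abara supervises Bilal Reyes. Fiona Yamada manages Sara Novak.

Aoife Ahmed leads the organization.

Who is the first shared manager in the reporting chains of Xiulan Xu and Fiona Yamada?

Tara Chen

Xiulan Xu's chain of managers is Heidi Okafor, Greta Jones, Tara Chen, Aoife Ahmed. Fiona Yamada's chain of managers is Tara Chen, Aoife Ahmed. The first manager that appears in both chains is Tara Chen.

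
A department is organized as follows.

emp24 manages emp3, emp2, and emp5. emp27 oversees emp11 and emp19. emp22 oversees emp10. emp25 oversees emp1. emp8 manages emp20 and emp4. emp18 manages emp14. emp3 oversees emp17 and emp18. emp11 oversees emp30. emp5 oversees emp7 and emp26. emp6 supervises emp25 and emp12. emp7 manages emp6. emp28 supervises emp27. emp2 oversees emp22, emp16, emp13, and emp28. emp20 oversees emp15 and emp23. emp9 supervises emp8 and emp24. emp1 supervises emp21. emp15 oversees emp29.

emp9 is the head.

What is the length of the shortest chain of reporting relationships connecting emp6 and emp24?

emp6 is in emp24's organization: the chain from emp6 up to emp24 is emp6 → emp7 → emp5 → emp24, which is 3 links.

3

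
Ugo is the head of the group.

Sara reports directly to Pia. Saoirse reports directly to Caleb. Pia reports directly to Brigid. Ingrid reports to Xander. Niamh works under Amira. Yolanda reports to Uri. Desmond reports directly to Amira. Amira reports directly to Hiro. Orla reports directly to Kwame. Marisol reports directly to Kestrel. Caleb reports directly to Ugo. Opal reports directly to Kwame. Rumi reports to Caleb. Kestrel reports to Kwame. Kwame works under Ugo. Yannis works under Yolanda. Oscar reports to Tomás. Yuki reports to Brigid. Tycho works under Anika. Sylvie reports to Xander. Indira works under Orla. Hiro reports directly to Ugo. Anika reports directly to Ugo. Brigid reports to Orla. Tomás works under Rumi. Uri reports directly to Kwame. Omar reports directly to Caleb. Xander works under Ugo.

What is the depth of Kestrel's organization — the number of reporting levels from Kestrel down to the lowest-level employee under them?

The longest chain under Kestrel runs Kestrel → Marisol, which is 1 level below Kestrel.

1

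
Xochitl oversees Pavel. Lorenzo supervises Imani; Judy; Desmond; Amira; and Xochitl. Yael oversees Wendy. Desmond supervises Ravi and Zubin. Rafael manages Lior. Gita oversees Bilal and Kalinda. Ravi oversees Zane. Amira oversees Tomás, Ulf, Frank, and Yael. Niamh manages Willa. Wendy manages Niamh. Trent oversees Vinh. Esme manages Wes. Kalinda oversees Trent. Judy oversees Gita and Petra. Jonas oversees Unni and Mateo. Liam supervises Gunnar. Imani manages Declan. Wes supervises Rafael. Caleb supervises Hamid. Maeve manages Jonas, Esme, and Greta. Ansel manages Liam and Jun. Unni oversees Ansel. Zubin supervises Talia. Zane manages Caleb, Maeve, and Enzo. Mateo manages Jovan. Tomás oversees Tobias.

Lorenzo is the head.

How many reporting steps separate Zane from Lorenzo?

Chain from Zane up to Lorenzo: Zane → Ravi → Desmond → Lorenzo. That is 3 steps up, so Zane is 3 levels below Lorenzo.

3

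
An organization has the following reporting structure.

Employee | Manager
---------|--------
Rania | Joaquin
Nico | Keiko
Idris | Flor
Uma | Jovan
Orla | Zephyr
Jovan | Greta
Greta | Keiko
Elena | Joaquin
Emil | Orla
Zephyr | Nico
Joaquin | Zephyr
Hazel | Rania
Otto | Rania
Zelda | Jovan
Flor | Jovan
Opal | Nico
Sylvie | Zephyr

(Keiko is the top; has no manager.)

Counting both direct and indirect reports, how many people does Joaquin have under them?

Joaquin directly manages Elena, Rania. Elena has no reports. Under Rania: Otto, Hazel (2). So Joaquin's organization is 2 direct reports plus everyone under them: 1 + 3 = 4.

4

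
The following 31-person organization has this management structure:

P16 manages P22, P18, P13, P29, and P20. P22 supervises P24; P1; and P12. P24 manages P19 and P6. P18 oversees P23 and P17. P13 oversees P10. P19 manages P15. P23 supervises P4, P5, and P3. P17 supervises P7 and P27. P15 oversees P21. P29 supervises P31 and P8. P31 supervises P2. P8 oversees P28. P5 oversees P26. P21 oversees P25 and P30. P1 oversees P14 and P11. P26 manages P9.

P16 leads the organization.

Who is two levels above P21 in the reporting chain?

P19

P21 reports to P15, and P15 reports to P19. So P21's skip-level manager is P19.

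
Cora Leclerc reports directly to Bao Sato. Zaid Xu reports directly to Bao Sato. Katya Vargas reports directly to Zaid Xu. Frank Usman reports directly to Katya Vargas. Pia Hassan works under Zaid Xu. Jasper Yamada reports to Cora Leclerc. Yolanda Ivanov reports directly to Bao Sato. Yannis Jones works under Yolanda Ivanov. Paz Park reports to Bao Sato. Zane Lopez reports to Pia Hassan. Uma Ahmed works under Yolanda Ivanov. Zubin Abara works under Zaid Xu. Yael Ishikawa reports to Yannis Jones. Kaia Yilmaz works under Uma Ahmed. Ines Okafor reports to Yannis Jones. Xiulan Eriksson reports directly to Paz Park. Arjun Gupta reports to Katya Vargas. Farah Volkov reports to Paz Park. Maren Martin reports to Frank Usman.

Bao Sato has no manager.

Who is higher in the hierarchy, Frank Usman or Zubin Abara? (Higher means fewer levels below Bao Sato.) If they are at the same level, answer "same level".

Frank Usman is 3 levels below Bao Sato; Zubin Abara is 2. Zubin Abara is higher.

Zubin Abara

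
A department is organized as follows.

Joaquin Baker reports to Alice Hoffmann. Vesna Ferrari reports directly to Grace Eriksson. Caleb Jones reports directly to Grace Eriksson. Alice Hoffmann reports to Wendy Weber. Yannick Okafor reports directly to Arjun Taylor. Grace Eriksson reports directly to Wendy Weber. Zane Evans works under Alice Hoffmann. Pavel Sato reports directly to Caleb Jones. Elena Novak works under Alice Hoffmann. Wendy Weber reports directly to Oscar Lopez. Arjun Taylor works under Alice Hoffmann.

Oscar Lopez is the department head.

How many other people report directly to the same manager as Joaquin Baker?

Joaquin Baker reports to Alice Hoffmann. Alice Hoffmann's other direct reports are Zane Evans, Arjun Taylor, Elena Novak — 3 peers.

3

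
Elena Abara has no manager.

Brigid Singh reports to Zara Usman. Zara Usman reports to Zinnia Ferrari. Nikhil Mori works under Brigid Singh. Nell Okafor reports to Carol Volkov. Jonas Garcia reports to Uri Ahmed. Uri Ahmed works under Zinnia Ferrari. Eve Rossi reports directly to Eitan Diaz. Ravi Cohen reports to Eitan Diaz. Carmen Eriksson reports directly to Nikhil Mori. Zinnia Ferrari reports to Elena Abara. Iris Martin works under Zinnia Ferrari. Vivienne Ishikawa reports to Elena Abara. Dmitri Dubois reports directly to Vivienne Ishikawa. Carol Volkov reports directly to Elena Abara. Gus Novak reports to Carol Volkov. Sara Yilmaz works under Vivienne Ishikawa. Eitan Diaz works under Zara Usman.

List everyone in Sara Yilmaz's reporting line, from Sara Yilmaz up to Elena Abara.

Sara Yilmaz reports to Vivienne Ishikawa. Vivienne Ishikawa reports to Elena Abara. Elena Abara is at the top.

Sara Yilmaz -> Vivienne Ishikawa -> Elena Abara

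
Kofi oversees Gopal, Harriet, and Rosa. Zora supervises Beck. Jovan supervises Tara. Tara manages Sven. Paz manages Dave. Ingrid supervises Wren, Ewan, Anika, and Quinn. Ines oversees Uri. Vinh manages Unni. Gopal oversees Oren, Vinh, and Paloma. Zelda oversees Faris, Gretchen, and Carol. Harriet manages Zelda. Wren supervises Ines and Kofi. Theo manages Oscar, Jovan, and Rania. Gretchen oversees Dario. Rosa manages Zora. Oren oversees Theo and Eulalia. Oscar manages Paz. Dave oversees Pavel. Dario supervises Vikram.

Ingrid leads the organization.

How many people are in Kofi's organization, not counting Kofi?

25

Kofi directly manages Gopal, Rosa, Harriet. Under Gopal: Paloma, Vinh, Unni, Oren, Eulalia, Theo, Rania, Jovan, Tara, Sven, Oscar, Paz, Dave, Pavel (14). Under Rosa: Zora, Beck (2). Under Harriet: Zelda, Faris, Gretchen, Dario, Vikram, Carol (6). So Kofi's organization is 3 direct reports plus everyone under them: 15 + 3 + 7 = 25.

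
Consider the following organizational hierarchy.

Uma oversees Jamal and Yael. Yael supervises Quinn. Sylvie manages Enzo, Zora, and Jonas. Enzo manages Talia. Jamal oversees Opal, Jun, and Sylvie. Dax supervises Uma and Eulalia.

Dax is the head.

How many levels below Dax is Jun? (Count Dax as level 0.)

Chain from Jun up to Dax: Jun → Jamal → Uma → Dax. That is 3 steps up, so Jun is 3 levels below Dax.

3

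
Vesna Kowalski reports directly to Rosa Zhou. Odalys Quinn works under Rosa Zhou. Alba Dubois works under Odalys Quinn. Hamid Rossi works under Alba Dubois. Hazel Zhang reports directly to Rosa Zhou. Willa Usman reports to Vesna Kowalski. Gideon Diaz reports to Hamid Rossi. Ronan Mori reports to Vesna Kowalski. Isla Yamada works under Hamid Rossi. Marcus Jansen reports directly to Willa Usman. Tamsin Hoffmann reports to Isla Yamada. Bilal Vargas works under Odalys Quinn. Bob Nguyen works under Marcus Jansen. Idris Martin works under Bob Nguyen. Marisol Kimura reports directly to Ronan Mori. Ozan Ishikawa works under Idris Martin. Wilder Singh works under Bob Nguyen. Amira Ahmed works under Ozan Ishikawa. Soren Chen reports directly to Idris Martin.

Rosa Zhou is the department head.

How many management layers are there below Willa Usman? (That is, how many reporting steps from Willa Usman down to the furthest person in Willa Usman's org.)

The longest chain under Willa Usman runs Willa Usman → Marcus Jansen → Bob Nguyen → Idris Martin → Ozan Ishikawa → Amira Ahmed, which is 5 levels below Willa Usman.

5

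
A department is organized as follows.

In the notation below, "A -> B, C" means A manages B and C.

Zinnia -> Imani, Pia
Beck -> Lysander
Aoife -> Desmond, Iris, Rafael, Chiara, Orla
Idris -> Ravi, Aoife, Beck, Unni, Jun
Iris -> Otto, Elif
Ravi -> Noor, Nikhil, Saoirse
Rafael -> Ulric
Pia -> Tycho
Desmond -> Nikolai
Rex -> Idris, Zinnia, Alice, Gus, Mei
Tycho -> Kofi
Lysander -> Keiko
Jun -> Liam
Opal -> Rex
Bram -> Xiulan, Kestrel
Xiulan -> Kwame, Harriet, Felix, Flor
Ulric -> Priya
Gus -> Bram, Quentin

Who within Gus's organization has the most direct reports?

Xiulan

Direct-report counts within Gus's organization: Gus has 2; Bram has 2; Xiulan has 4. The largest is 4, held by Xiulan.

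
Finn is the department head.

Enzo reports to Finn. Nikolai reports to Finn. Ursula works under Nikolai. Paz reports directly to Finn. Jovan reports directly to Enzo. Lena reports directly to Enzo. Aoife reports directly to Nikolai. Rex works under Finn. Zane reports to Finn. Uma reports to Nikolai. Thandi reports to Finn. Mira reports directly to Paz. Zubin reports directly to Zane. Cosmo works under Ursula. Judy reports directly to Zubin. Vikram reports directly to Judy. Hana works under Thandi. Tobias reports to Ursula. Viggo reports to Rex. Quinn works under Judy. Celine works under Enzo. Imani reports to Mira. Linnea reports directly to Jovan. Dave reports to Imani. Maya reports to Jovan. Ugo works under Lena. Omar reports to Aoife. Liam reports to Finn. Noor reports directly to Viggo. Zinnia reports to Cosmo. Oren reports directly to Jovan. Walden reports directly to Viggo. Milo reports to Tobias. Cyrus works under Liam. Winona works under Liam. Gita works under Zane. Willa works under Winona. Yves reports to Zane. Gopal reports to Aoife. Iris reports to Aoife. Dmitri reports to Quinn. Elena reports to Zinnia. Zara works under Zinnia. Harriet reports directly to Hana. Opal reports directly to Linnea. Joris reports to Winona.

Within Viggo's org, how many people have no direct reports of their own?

The people in Viggo's organization with no one reporting to them are Walden, Noor. That is 2.

2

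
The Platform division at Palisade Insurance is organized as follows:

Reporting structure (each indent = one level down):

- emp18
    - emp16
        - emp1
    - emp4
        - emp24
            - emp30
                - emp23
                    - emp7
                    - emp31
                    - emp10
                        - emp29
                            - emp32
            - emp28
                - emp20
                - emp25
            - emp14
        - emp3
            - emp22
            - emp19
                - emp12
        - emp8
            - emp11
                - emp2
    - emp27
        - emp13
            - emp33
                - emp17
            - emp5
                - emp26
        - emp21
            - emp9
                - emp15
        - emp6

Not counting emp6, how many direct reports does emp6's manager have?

2

emp6 reports to emp27. emp27's other direct reports are emp13, emp21 — 2 peers.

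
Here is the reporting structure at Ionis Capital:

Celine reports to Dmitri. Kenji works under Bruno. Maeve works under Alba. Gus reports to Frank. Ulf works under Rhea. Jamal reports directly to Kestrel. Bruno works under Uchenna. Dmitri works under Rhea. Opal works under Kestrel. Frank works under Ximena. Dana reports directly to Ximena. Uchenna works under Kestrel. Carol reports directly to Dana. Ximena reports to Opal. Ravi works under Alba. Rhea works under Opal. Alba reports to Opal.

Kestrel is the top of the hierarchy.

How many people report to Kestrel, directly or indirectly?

17

Kestrel directly manages Opal, Uchenna, Jamal. Under Opal: Rhea, Ulf, Dmitri, Celine, Ximena, Dana, Carol, Frank, Gus, Alba, Ravi, Maeve (12). Under Uchenna: Bruno, Kenji (2). Jamal has no reports. So Kestrel's organization is 3 direct reports plus everyone under them: 13 + 3 + 1 = 17.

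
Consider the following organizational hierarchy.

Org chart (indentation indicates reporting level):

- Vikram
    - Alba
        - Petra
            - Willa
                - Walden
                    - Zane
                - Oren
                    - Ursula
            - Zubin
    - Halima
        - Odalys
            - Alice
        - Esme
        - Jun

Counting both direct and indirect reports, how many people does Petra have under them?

6

Petra directly manages Willa, Zubin. Under Willa: Oren, Ursula, Walden, Zane (4). Zubin has no reports. So Petra's organization is 2 direct reports plus everyone under them: 5 + 1 = 6.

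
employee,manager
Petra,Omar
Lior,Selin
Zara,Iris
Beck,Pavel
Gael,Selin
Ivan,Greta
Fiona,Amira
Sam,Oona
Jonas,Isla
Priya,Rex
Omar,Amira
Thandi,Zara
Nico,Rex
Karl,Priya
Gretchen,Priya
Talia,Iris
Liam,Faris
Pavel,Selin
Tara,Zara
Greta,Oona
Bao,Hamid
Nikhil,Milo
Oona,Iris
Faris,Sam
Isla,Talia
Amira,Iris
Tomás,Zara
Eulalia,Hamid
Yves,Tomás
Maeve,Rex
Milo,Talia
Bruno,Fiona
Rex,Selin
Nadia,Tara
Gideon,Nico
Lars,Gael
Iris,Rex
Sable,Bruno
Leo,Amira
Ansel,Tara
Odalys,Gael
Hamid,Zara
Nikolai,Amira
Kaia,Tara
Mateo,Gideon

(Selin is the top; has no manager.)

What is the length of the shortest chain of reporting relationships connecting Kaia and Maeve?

5

Kaia is 4 levels below Rex, and Maeve is 1 level below Rex (their lowest common manager). The shortest path runs up from Kaia to Rex and back down to Maeve: 4 + 1 = 5 links.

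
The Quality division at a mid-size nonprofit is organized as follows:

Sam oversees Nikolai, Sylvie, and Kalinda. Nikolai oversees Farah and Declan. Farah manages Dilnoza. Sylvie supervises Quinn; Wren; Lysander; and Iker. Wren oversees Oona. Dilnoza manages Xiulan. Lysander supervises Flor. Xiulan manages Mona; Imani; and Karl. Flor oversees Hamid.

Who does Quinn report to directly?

Quinn reports directly to Sylvie.

Sylvie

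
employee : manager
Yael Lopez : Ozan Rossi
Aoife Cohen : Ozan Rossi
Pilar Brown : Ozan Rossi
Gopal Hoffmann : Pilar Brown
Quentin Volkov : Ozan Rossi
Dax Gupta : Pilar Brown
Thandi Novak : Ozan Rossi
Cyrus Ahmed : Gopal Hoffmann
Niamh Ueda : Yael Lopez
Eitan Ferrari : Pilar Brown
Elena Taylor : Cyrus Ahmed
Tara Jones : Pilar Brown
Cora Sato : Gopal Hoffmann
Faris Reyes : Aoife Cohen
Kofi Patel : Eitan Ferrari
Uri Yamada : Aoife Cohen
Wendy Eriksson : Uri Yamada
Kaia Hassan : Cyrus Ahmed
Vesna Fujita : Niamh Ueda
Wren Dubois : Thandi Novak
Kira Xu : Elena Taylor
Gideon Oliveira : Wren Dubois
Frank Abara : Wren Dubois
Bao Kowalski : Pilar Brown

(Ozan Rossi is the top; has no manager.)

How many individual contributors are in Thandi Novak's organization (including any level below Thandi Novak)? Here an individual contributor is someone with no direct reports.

2

The people in Thandi Novak's organization with no one reporting to them are Frank Abara, Gideon Oliveira. That is 2.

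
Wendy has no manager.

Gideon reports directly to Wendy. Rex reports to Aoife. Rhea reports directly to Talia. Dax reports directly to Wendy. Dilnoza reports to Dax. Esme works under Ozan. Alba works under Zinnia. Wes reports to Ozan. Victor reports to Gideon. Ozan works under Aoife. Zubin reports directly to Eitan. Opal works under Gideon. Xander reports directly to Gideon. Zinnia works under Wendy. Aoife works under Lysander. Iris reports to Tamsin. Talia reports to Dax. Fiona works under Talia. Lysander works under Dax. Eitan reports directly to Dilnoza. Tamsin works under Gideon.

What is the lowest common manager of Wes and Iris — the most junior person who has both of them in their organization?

Wendy

Wes's chain of managers is Ozan, Aoife, Lysander, Dax, Wendy. Iris's chain of managers is Tamsin, Gideon, Wendy. The first manager that appears in both chains is Wendy.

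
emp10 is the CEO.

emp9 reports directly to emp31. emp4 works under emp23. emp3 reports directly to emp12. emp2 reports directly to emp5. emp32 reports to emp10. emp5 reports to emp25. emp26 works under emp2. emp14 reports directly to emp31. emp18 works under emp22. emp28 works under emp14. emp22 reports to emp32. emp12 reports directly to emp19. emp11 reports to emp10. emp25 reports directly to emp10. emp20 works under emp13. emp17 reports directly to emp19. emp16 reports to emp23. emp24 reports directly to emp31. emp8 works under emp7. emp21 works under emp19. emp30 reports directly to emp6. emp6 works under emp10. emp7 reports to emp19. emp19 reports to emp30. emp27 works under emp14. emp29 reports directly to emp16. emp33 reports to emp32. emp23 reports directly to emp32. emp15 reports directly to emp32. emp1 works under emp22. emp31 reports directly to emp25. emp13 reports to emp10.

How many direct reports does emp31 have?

emp31 directly manages emp24, emp14, emp9. That is 3 direct reports.

3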